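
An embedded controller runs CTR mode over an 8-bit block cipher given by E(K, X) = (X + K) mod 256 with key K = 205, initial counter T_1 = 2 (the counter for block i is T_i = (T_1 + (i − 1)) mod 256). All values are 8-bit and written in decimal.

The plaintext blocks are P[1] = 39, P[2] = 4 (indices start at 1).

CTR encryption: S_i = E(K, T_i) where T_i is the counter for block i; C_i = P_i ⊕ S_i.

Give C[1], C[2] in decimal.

C[1]: T = 2, S = E(K, T) = 207; 39 ⊕ 207 = 232.
C[2]: T = 3, S = E(K, T) = 208; 4 ⊕ 208 = 212.

C[1] = 232, C[2] = 212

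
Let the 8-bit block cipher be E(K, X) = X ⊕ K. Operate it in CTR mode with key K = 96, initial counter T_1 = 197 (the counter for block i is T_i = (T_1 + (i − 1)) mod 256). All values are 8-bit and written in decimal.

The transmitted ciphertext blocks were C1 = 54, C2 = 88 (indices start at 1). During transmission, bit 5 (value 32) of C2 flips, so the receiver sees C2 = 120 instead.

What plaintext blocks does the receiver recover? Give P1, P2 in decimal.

CTR decryption: S_i = E(K, T_i) where T_i is the counter for block i; P_i = C_i ⊕ S_i.
Only C2 changed, to 120. In CTR, a change in C_i flips the same bit in P_i only; the keystream is unaffected. Decrypting the received ciphertext:
P1: T = 197, S = E(K, T) = 165; 54 ⊕ 165 = 147.
P2: T = 198, S = E(K, T) = 166; 120 ⊕ 166 = 222.
Blocks that differ from the original plaintext: P2.

P1 = 147, P2 = 222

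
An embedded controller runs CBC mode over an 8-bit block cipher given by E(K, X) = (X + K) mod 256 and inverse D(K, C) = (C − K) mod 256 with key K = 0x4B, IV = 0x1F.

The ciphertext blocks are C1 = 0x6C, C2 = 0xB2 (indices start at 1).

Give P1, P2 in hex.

CBC decryption: P_i = D(K, C_i) ⊕ C_{i−1}, with C_{0} = IV.
P1: D(K, 0x6C) = 0x21; 0x21 ⊕ 0x1F = 0x3E.
P2: D(K, 0xB2) = 0x67; 0x67 ⊕ 0x6C = 0x0B.

P1 = 0x3E, P2 = 0x0B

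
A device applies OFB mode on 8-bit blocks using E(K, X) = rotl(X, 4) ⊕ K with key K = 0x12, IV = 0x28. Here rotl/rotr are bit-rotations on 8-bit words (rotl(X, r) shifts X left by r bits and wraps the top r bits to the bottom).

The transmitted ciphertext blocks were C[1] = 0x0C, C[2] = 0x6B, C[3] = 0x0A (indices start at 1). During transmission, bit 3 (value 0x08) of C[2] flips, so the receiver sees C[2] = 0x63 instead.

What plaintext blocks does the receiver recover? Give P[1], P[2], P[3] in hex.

OFB decryption: S_i = E(K, S_{i−1}) with S_{0} = IV; P_i = C_i ⊕ S_i.
Only C[2] changed, to 0x63. In OFB, a change in C_i flips the same bit in P_i only; the keystream is unaffected. Decrypting the received ciphertext:
P[1]: S = E(K, 0x28) = 0x90; 0x0C ⊕ 0x90 = 0x9C.
P[2]: S = E(K, 0x90) = 0x1B; 0x63 ⊕ 0x1B = 0x78.
P[3]: S = E(K, 0x1B) = 0xA3; 0x0A ⊕ 0xA3 = 0xA9.
Blocks that differ from the original plaintext: P[2].

P[1] = 0x9C, P[2] = 0x78, P[3] = 0xA9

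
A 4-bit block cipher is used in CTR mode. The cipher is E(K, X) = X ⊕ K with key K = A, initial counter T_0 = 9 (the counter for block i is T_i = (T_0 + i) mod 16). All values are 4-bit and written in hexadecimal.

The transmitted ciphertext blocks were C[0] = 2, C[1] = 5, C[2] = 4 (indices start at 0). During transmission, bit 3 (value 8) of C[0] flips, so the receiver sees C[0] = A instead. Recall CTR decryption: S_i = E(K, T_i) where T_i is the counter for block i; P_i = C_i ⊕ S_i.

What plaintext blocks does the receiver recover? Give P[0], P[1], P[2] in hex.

P[0] = 9, P[1] = 5, P[2] = 5

Only C[0] changed, to A. In CTR, a change in C_i flips the same bit in P_i only; the keystream is unaffected. Decrypting the received ciphertext:
P[0]: T = 9, S = E(K, T) = 3; A ⊕ 3 = 9.
P[1]: T = A, S = E(K, T) = 0; 5 ⊕ 0 = 5.
P[2]: T = B, S = E(K, T) = 1; 4 ⊕ 1 = 5.
Blocks that differ from the original plaintext: P[0].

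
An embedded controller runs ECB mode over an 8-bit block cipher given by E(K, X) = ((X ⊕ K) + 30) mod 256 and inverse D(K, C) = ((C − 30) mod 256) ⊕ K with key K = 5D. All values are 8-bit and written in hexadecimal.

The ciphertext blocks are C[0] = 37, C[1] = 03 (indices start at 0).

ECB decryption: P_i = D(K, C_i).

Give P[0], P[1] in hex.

P[0] = 5A, P[1] = 8E

P[0]: D(K, 37) = 5A.
P[1]: D(K, 03) = 8E.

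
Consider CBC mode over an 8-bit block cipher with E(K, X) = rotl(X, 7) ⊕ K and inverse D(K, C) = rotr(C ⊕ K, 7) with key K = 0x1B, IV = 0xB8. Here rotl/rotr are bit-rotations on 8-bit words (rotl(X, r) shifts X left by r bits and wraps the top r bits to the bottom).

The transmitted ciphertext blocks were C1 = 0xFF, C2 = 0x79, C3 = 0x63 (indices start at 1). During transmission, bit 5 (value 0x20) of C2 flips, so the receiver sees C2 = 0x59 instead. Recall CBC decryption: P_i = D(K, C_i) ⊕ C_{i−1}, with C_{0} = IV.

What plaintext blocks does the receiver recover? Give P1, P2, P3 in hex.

Only C2 changed, to 0x59. In CBC, a change in C_i garbles P_i and flips the same bit in P_{i+1}. Decrypting the received ciphertext:
P1: D(K, 0xFF) = 0xC9; 0xC9 ⊕ 0xB8 = 0x71.
P2: D(K, 0x59) = 0x84; 0x84 ⊕ 0xFF = 0x7B.
P3: D(K, 0x63) = 0xF0; 0xF0 ⊕ 0x59 = 0xA9.
Blocks that differ from the original plaintext: P2, P3.

P1 = 0x71, P2 = 0x7B, P3 = 0xA9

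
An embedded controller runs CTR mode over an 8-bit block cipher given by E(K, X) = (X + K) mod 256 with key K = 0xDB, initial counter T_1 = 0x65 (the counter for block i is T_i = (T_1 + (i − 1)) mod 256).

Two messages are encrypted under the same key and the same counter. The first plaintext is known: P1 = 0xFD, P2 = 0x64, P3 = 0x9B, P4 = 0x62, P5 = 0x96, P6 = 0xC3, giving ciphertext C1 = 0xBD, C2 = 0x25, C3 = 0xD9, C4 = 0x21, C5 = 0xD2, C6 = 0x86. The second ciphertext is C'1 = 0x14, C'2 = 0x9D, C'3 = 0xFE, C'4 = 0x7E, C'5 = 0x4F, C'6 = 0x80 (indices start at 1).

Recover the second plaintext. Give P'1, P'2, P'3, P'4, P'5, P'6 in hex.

P'1 = 0x54, P'2 = 0xDC, P'3 = 0xBC, P'4 = 0x3D, P'5 = 0x0B, P'6 = 0xC5

In CTR with a reused counter, both messages share the same keystream S_i, so C_i ⊕ C'_i = P_i ⊕ P'_i and thus P'_i = P_i ⊕ C_i ⊕ C'_i.
P'1: 0xFD ⊕ 0xBD ⊕ 0x14 = 0x54.
P'2: 0x64 ⊕ 0x25 ⊕ 0x9D = 0xDC.
P'3: 0x9B ⊕ 0xD9 ⊕ 0xFE = 0xBC.
P'4: 0x62 ⊕ 0x21 ⊕ 0x7E = 0x3D.
P'5: 0x96 ⊕ 0xD2 ⊕ 0x4F = 0x0B.
P'6: 0xC3 ⊕ 0x86 ⊕ 0x80 = 0xC5.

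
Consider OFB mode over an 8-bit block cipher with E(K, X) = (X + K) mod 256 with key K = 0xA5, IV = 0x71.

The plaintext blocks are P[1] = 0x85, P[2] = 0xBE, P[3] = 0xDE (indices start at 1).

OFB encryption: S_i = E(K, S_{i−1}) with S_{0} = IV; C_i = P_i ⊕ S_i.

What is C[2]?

C[1]: S = E(K, 0x71) = 0x16; 0x85 ⊕ 0x16 = 0x93.
C[2]: S = E(K, 0x16) = 0xBB; 0xBE ⊕ 0xBB = 0x05.

C[2] = 0x05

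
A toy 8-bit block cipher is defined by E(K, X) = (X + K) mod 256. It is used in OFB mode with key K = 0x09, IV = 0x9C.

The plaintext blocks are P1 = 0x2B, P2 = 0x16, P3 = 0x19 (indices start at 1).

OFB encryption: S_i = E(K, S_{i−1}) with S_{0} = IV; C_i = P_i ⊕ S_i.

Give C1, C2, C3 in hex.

C1 = 0x8E, C2 = 0xB8, C3 = 0xAE

C1: S = E(K, 0x9C) = 0xA5; 0x2B ⊕ 0xA5 = 0x8E.
C2: S = E(K, 0xA5) = 0xAE; 0x16 ⊕ 0xAE = 0xB8.
C3: S = E(K, 0xAE) = 0xB7; 0x19 ⊕ 0xB7 = 0xAE.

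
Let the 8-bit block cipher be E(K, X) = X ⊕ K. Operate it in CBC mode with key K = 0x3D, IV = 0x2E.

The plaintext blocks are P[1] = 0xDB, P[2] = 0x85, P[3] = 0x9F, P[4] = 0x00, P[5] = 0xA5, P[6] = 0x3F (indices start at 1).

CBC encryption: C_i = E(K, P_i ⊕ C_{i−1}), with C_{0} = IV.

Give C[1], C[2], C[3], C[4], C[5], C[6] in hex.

C[1] = 0xC8, C[2] = 0x70, C[3] = 0xD2, C[4] = 0xEF, C[5] = 0x77, C[6] = 0x75

C[1]: P[1] ⊕ 0x2E = 0xF5; E(K, 0xF5) = 0xC8.
C[2]: P[2] ⊕ 0xC8 = 0x4D; E(K, 0x4D) = 0x70.
C[3]: P[3] ⊕ 0x70 = 0xEF; E(K, 0xEF) = 0xD2.
C[4]: P[4] ⊕ 0xD2 = 0xD2; E(K, 0xD2) = 0xEF.
C[5]: P[5] ⊕ 0xEF = 0x4A; E(K, 0x4A) = 0x77.
C[6]: P[6] ⊕ 0x77 = 0x48; E(K, 0x48) = 0x75.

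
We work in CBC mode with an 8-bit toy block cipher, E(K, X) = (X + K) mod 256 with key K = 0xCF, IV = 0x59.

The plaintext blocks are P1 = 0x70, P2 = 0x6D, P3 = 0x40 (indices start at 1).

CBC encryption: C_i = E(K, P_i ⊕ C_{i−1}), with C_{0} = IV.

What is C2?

C1: P1 ⊕ 0x59 = 0x29; E(K, 0x29) = 0xF8.
C2: P2 ⊕ 0xF8 = 0x95; E(K, 0x95) = 0x64.

C2 = 0x64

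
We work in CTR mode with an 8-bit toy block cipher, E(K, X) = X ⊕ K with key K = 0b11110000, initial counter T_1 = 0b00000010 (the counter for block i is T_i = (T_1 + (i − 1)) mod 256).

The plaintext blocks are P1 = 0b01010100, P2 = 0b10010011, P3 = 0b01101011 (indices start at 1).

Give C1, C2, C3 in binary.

CTR encryption: S_i = E(K, T_i) where T_i is the counter for block i; C_i = P_i ⊕ S_i.
C1: T = 0b00000010, S = E(K, T) = 0b11110010; 0b01010100 ⊕ 0b11110010 = 0b10100110.
C2: T = 0b00000011, S = E(K, T) = 0b11110011; 0b10010011 ⊕ 0b11110011 = 0b01100000.
C3: T = 0b00000100, S = E(K, T) = 0b11110100; 0b01101011 ⊕ 0b11110100 = 0b10011111.

C1 = 0b10100110, C2 = 0b01100000, C3 = 0b10011111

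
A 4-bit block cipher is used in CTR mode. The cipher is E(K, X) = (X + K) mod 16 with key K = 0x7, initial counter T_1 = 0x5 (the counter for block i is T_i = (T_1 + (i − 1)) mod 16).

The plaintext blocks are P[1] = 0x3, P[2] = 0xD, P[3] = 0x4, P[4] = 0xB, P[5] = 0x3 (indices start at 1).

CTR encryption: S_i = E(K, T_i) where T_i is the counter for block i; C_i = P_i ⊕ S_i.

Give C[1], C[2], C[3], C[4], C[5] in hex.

C[1] = 0xF, C[2] = 0x0, C[3] = 0xA, C[4] = 0x4, C[5] = 0x3

C[1]: T = 0x5, S = E(K, T) = 0xC; 0x3 ⊕ 0xC = 0xF.
C[2]: T = 0x6, S = E(K, T) = 0xD; 0xD ⊕ 0xD = 0x0.
C[3]: T = 0x7, S = E(K, T) = 0xE; 0x4 ⊕ 0xE = 0xA.
C[4]: T = 0x8, S = E(K, T) = 0xF; 0xB ⊕ 0xF = 0x4.
C[5]: T = 0x9, S = E(K, T) = 0x0; 0x3 ⊕ 0x0 = 0x3.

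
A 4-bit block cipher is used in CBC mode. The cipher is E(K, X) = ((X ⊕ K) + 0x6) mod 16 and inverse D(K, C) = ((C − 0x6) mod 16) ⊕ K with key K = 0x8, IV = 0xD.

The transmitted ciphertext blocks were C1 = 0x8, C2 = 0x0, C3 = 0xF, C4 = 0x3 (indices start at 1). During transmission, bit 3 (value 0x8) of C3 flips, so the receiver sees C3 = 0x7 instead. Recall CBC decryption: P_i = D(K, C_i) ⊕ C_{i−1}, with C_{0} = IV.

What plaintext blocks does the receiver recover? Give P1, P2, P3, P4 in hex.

P1 = 0x7, P2 = 0xA, P3 = 0x9, P4 = 0x2

Only C3 changed, to 0x7. In CBC, a change in C_i garbles P_i and flips the same bit in P_{i+1}. Decrypting the received ciphertext:
P1: D(K, 0x8) = 0xA; 0xA ⊕ 0xD = 0x7.
P2: D(K, 0x0) = 0x2; 0x2 ⊕ 0x8 = 0xA.
P3: D(K, 0x7) = 0x9; 0x9 ⊕ 0x0 = 0x9.
P4: D(K, 0x3) = 0x5; 0x5 ⊕ 0x7 = 0x2.
Blocks that differ from the original plaintext: P3, P4.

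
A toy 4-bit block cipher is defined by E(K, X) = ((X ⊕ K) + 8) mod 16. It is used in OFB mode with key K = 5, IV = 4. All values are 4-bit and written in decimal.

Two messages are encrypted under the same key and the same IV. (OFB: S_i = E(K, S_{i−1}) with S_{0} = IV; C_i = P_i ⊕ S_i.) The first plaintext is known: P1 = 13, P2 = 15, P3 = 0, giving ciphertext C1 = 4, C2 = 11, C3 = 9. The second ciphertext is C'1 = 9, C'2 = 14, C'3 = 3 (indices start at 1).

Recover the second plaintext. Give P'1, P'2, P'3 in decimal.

P'1 = 0, P'2 = 10, P'3 = 10

In OFB with a reused IV, both messages share the same keystream S_i, so C_i ⊕ C'_i = P_i ⊕ P'_i and thus P'_i = P_i ⊕ C_i ⊕ C'_i.
P'1: 13 ⊕ 4 ⊕ 9 = 0.
P'2: 15 ⊕ 11 ⊕ 14 = 10.
P'3: 0 ⊕ 9 ⊕ 3 = 10.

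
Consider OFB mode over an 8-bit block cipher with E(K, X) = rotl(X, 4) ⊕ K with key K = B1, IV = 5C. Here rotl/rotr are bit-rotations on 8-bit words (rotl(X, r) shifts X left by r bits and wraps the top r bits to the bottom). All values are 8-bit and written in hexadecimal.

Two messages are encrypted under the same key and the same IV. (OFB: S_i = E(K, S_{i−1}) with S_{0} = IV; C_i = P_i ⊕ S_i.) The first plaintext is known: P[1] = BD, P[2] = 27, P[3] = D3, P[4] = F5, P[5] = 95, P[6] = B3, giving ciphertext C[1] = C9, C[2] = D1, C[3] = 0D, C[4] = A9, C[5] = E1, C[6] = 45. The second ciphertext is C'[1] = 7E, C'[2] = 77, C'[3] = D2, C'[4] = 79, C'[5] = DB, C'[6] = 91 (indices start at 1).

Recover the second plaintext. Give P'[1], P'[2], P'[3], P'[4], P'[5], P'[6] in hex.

In OFB with a reused IV, both messages share the same keystream S_i, so C_i ⊕ C'_i = P_i ⊕ P'_i and thus P'_i = P_i ⊕ C_i ⊕ C'_i.
P'[1]: BD ⊕ C9 ⊕ 7E = 0A.
P'[2]: 27 ⊕ D1 ⊕ 77 = 81.
P'[3]: D3 ⊕ 0D ⊕ D2 = 0C.
P'[4]: F5 ⊕ A9 ⊕ 79 = 25.
P'[5]: 95 ⊕ E1 ⊕ DB = AF.
P'[6]: B3 ⊕ 45 ⊕ 91 = 67.

P'[1] = 0A, P'[2] = 81, P'[3] = 0C, P'[4] = 25, P'[5] = AF, P'[6] = 67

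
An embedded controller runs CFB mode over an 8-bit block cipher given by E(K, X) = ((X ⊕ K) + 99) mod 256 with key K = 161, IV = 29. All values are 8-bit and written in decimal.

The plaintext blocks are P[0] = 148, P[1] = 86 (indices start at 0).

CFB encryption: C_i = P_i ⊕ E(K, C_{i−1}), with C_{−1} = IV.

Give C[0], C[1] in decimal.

C[0] = 139, C[1] = 219

C[0]: E(K, 29) = 31; 148 ⊕ 31 = 139.
C[1]: E(K, 139) = 141; 86 ⊕ 141 = 219.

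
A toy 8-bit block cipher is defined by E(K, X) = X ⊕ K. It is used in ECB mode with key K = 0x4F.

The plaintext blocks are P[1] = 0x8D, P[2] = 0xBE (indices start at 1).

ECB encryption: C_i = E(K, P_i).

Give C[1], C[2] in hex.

C[1]: E(K, 0x8D) = 0xC2.
C[2]: E(K, 0xBE) = 0xF1.

C[1] = 0xC2, C[2] = 0xF1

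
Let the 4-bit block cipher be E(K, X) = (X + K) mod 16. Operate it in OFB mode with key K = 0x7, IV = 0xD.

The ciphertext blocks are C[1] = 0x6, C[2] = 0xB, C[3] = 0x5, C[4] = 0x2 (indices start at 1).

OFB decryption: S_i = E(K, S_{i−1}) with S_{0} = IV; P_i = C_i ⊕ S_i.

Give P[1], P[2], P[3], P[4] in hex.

P[1]: S = E(K, 0xD) = 0x4; 0x6 ⊕ 0x4 = 0x2.
P[2]: S = E(K, 0x4) = 0xB; 0xB ⊕ 0xB = 0x0.
P[3]: S = E(K, 0xB) = 0x2; 0x5 ⊕ 0x2 = 0x7.
P[4]: S = E(K, 0x2) = 0x9; 0x2 ⊕ 0x9 = 0xB.

P[1] = 0x2, P[2] = 0x0, P[3] = 0x7, P[4] = 0xB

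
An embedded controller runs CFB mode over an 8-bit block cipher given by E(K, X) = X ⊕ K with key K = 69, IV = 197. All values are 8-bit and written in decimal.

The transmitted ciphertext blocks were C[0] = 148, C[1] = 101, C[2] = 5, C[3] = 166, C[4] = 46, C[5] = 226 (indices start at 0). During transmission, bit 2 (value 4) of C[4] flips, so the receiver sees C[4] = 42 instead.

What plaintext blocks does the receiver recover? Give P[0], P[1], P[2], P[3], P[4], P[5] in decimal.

P[0] = 20, P[1] = 180, P[2] = 37, P[3] = 230, P[4] = 201, P[5] = 141

CFB decryption: P_i = C_i ⊕ E(K, C_{i−1}), with C_{−1} = IV.
Only C[4] changed, to 42. In CFB, a change in C_i flips the same bit in P_i and garbles P_{i+1}. Decrypting the received ciphertext:
P[0]: E(K, 197) = 128; 148 ⊕ 128 = 20.
P[1]: E(K, 148) = 209; 101 ⊕ 209 = 180.
P[2]: E(K, 101) = 32; 5 ⊕ 32 = 37.
P[3]: E(K, 5) = 64; 166 ⊕ 64 = 230.
P[4]: E(K, 166) = 227; 42 ⊕ 227 = 201.
P[5]: E(K, 42) = 111; 226 ⊕ 111 = 141.
Blocks that differ from the original plaintext: P[4], P[5].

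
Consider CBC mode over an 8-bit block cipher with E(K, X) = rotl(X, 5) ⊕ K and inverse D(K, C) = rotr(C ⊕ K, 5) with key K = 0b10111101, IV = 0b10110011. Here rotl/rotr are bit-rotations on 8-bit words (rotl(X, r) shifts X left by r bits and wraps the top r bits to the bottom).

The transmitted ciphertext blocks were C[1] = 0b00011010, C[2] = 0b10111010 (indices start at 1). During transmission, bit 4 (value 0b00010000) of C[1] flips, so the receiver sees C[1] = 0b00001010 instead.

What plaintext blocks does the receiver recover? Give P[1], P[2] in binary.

CBC decryption: P_i = D(K, C_i) ⊕ C_{i−1}, with C_{0} = IV.
Only C[1] changed, to 0b00001010. In CBC, a change in C_i garbles P_i and flips the same bit in P_{i+1}. Decrypting the received ciphertext:
P[1]: D(K, 0b00001010) = 0b10111101; 0b10111101 ⊕ 0b10110011 = 0b00001110.
P[2]: D(K, 0b10111010) = 0b00111000; 0b00111000 ⊕ 0b00001010 = 0b00110010.
Blocks that differ from the original plaintext: P[1], P[2].

P[1] = 0b00001110, P[2] = 0b00110010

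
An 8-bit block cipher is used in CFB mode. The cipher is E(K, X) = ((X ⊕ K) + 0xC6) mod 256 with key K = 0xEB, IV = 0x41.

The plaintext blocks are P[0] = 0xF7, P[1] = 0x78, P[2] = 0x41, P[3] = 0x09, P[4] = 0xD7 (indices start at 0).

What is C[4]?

C[4] = 0xE0

CFB encryption: C_i = P_i ⊕ E(K, C_{i−1}), with C_{−1} = IV.
C[0]: E(K, 0x41) = 0x70; 0xF7 ⊕ 0x70 = 0x87.
C[1]: E(K, 0x87) = 0x32; 0x78 ⊕ 0x32 = 0x4A.
C[2]: E(K, 0x4A) = 0x67; 0x41 ⊕ 0x67 = 0x26.
C[3]: E(K, 0x26) = 0x93; 0x09 ⊕ 0x93 = 0x9A.
C[4]: E(K, 0x9A) = 0x37; 0xD7 ⊕ 0x37 = 0xE0.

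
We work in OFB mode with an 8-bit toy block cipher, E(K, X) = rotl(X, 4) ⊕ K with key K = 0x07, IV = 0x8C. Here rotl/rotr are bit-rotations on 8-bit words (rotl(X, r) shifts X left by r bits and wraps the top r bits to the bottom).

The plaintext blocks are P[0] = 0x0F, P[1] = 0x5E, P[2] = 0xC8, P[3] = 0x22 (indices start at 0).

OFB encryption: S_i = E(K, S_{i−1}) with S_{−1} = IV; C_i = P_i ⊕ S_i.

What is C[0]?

C[0] = 0xC0

C[0]: S = E(K, 0x8C) = 0xCF; 0x0F ⊕ 0xCF = 0xC0.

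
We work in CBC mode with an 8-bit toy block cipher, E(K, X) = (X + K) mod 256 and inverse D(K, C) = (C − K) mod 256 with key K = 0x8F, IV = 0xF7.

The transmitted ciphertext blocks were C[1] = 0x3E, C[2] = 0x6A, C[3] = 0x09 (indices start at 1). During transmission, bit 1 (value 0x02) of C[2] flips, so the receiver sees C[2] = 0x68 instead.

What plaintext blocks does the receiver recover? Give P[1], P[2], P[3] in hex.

P[1] = 0x58, P[2] = 0xE7, P[3] = 0x12

CBC decryption: P_i = D(K, C_i) ⊕ C_{i−1}, with C_{0} = IV.
Only C[2] changed, to 0x68. In CBC, a change in C_i garbles P_i and flips the same bit in P_{i+1}. Decrypting the received ciphertext:
P[1]: D(K, 0x3E) = 0xAF; 0xAF ⊕ 0xF7 = 0x58.
P[2]: D(K, 0x68) = 0xD9; 0xD9 ⊕ 0x3E = 0xE7.
P[3]: D(K, 0x09) = 0x7A; 0x7A ⊕ 0x68 = 0x12.
Blocks that differ from the original plaintext: P[2], P[3].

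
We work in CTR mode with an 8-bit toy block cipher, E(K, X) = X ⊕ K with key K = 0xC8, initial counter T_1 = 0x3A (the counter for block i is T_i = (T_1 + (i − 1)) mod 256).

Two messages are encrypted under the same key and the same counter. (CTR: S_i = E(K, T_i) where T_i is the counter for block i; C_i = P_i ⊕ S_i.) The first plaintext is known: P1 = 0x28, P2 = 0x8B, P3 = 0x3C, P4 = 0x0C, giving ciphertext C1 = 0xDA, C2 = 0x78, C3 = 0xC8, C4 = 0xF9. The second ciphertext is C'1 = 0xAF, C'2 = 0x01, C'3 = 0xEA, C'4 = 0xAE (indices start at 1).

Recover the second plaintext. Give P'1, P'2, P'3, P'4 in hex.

In CTR with a reused counter, both messages share the same keystream S_i, so C_i ⊕ C'_i = P_i ⊕ P'_i and thus P'_i = P_i ⊕ C_i ⊕ C'_i.
P'1: 0x28 ⊕ 0xDA ⊕ 0xAF = 0x5D.
P'2: 0x8B ⊕ 0x78 ⊕ 0x01 = 0xF2.
P'3: 0x3C ⊕ 0xC8 ⊕ 0xEA = 0x1E.
P'4: 0x0C ⊕ 0xF9 ⊕ 0xAE = 0x5B.

P'1 = 0x5D, P'2 = 0xF2, P'3 = 0x1E, P'4 = 0x5B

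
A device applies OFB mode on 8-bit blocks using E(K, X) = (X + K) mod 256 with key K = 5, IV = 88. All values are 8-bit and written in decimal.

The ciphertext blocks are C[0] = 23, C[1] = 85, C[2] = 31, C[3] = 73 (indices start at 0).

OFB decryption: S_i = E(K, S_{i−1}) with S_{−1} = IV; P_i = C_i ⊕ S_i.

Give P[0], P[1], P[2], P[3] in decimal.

P[0] = 74, P[1] = 55, P[2] = 120, P[3] = 37

P[0]: S = E(K, 88) = 93; 23 ⊕ 93 = 74.
P[1]: S = E(K, 93) = 98; 85 ⊕ 98 = 55.
P[2]: S = E(K, 98) = 103; 31 ⊕ 103 = 120.
P[3]: S = E(K, 103) = 108; 73 ⊕ 108 = 37.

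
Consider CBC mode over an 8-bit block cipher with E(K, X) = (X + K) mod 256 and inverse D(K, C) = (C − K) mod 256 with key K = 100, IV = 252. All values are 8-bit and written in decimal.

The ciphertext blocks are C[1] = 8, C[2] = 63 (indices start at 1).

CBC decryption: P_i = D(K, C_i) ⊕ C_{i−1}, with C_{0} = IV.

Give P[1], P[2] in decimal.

P[1] = 88, P[2] = 211

P[1]: D(K, 8) = 164; 164 ⊕ 252 = 88.
P[2]: D(K, 63) = 219; 219 ⊕ 8 = 211.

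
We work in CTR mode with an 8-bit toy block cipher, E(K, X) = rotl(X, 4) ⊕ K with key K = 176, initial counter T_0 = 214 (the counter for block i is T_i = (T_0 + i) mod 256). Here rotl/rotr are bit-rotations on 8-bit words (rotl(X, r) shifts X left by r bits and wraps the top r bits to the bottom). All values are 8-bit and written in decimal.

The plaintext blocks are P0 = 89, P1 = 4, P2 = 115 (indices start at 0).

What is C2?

C2 = 78

CTR encryption: S_i = E(K, T_i) where T_i is the counter for block i; C_i = P_i ⊕ S_i.
C0: T = 214, S = E(K, T) = 221; 89 ⊕ 221 = 132.
C1: T = 215, S = E(K, T) = 205; 4 ⊕ 205 = 201.
C2: T = 216, S = E(K, T) = 61; 115 ⊕ 61 = 78.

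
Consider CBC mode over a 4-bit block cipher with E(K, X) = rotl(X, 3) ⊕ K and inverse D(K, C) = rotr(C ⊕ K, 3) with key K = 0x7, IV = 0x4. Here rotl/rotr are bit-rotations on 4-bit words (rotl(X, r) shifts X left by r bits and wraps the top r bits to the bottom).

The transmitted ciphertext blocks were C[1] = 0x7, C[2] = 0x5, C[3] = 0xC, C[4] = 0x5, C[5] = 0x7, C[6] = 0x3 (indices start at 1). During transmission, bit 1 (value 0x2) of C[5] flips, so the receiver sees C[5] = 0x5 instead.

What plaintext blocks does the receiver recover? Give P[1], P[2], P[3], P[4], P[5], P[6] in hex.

P[1] = 0x4, P[2] = 0x3, P[3] = 0x2, P[4] = 0x8, P[5] = 0x1, P[6] = 0xD

CBC decryption: P_i = D(K, C_i) ⊕ C_{i−1}, with C_{0} = IV.
Only C[5] changed, to 0x5. In CBC, a change in C_i garbles P_i and flips the same bit in P_{i+1}. Decrypting the received ciphertext:
P[1]: D(K, 0x7) = 0x0; 0x0 ⊕ 0x4 = 0x4.
P[2]: D(K, 0x5) = 0x4; 0x4 ⊕ 0x7 = 0x3.
P[3]: D(K, 0xC) = 0x7; 0x7 ⊕ 0x5 = 0x2.
P[4]: D(K, 0x5) = 0x4; 0x4 ⊕ 0xC = 0x8.
P[5]: D(K, 0x5) = 0x4; 0x4 ⊕ 0x5 = 0x1.
P[6]: D(K, 0x3) = 0x8; 0x8 ⊕ 0x5 = 0xD.
Blocks that differ from the original plaintext: P[5], P[6].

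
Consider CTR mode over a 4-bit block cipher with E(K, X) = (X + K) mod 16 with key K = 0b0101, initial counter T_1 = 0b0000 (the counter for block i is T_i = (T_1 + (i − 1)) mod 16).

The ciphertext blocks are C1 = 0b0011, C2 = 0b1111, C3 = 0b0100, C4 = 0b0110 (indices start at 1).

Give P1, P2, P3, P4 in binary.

P1 = 0b0110, P2 = 0b1001, P3 = 0b0011, P4 = 0b1110

CTR decryption: S_i = E(K, T_i) where T_i is the counter for block i; P_i = C_i ⊕ S_i.
P1: T = 0b0000, S = E(K, T) = 0b0101; 0b0011 ⊕ 0b0101 = 0b0110.
P2: T = 0b0001, S = E(K, T) = 0b0110; 0b1111 ⊕ 0b0110 = 0b1001.
P3: T = 0b0010, S = E(K, T) = 0b0111; 0b0100 ⊕ 0b0111 = 0b0011.
P4: T = 0b0011, S = E(K, T) = 0b1000; 0b0110 ⊕ 0b1000 = 0b1110.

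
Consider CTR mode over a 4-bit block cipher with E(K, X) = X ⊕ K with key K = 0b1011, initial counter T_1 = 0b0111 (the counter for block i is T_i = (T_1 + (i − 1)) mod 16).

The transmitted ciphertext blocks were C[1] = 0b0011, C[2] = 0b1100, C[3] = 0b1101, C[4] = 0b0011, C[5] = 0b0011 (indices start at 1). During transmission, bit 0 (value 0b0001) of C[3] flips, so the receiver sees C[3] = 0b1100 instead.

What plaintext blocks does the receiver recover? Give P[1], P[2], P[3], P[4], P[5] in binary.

CTR decryption: S_i = E(K, T_i) where T_i is the counter for block i; P_i = C_i ⊕ S_i.
Only C[3] changed, to 0b1100. In CTR, a change in C_i flips the same bit in P_i only; the keystream is unaffected. Decrypting the received ciphertext:
P[1]: T = 0b0111, S = E(K, T) = 0b1100; 0b0011 ⊕ 0b1100 = 0b1111.
P[2]: T = 0b1000, S = E(K, T) = 0b0011; 0b1100 ⊕ 0b0011 = 0b1111.
P[3]: T = 0b1001, S = E(K, T) = 0b0010; 0b1100 ⊕ 0b0010 = 0b1110.
P[4]: T = 0b1010, S = E(K, T) = 0b0001; 0b0011 ⊕ 0b0001 = 0b0010.
P[5]: T = 0b1011, S = E(K, T) = 0b0000; 0b0011 ⊕ 0b0000 = 0b0011.
Blocks that differ from the original plaintext: P[3].

P[1] = 0b1111, P[2] = 0b1111, P[3] = 0b1110, P[4] = 0b0010, P[5] = 0b0011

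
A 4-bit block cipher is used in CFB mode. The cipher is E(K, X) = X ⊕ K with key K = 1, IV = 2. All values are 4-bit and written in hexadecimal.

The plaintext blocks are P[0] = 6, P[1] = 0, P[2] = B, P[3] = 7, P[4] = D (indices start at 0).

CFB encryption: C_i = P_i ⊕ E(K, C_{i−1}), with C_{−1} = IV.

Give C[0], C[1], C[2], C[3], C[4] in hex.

C[0] = 5, C[1] = 4, C[2] = E, C[3] = 8, C[4] = 4

C[0]: E(K, 2) = 3; 6 ⊕ 3 = 5.
C[1]: E(K, 5) = 4; 0 ⊕ 4 = 4.
C[2]: E(K, 4) = 5; B ⊕ 5 = E.
C[3]: E(K, E) = F; 7 ⊕ F = 8.
C[4]: E(K, 8) = 9; D ⊕ 9 = 4.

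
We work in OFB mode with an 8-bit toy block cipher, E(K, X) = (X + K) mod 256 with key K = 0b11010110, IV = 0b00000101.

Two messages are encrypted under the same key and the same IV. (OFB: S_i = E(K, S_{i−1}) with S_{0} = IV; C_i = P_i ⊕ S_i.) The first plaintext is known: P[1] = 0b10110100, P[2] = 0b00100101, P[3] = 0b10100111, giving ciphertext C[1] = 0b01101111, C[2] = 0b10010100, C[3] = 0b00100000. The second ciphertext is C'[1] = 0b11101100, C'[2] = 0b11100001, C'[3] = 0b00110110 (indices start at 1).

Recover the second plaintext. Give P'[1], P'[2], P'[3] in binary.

In OFB with a reused IV, both messages share the same keystream S_i, so C_i ⊕ C'_i = P_i ⊕ P'_i and thus P'_i = P_i ⊕ C_i ⊕ C'_i.
P'[1]: 0b10110100 ⊕ 0b01101111 ⊕ 0b11101100 = 0b00110111.
P'[2]: 0b00100101 ⊕ 0b10010100 ⊕ 0b11100001 = 0b01010000.
P'[3]: 0b10100111 ⊕ 0b00100000 ⊕ 0b00110110 = 0b10110001.

P'[1] = 0b00110111, P'[2] = 0b01010000, P'[3] = 0b10110001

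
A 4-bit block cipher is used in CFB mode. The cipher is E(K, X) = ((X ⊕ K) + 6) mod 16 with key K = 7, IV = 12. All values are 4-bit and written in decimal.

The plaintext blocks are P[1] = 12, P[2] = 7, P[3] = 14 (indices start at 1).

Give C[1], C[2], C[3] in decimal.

CFB encryption: C_i = P_i ⊕ E(K, C_{i−1}), with C_{0} = IV.
C[1]: E(K, 12) = 1; 12 ⊕ 1 = 13.
C[2]: E(K, 13) = 0; 7 ⊕ 0 = 7.
C[3]: E(K, 7) = 6; 14 ⊕ 6 = 8.

C[1] = 13, C[2] = 7, C[3] = 8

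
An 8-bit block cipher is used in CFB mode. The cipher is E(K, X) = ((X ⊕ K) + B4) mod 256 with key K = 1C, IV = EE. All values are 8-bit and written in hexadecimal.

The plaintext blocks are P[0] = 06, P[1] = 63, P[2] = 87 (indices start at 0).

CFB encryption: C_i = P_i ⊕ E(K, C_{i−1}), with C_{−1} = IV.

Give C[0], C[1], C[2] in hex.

C[0]: E(K, EE) = A6; 06 ⊕ A6 = A0.
C[1]: E(K, A0) = 70; 63 ⊕ 70 = 13.
C[2]: E(K, 13) = C3; 87 ⊕ C3 = 44.

C[0] = A0, C[1] = 13, C[2] = 44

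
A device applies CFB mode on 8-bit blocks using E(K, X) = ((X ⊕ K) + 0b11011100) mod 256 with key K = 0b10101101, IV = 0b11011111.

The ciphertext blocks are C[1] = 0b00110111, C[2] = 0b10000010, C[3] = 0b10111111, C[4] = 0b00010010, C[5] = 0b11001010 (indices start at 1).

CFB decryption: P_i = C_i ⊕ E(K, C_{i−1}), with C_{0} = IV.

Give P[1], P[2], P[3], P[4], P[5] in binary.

P[1]: E(K, 0b11011111) = 0b01001110; 0b00110111 ⊕ 0b01001110 = 0b01111001.
P[2]: E(K, 0b00110111) = 0b01110110; 0b10000010 ⊕ 0b01110110 = 0b11110100.
P[3]: E(K, 0b10000010) = 0b00001011; 0b10111111 ⊕ 0b00001011 = 0b10110100.
P[4]: E(K, 0b10111111) = 0b11101110; 0b00010010 ⊕ 0b11101110 = 0b11111100.
P[5]: E(K, 0b00010010) = 0b10011011; 0b11001010 ⊕ 0b10011011 = 0b01010001.

P[1] = 0b01111001, P[2] = 0b11110100, P[3] = 0b10110100, P[4] = 0b11111100, P[5] = 0b01010001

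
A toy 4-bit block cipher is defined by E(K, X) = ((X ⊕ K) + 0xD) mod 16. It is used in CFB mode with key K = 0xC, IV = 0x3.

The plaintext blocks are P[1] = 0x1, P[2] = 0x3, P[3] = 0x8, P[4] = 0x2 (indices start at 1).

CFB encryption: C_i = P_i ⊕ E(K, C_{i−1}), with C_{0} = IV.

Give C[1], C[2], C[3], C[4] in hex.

C[1]: E(K, 0x3) = 0xC; 0x1 ⊕ 0xC = 0xD.
C[2]: E(K, 0xD) = 0xE; 0x3 ⊕ 0xE = 0xD.
C[3]: E(K, 0xD) = 0xE; 0x8 ⊕ 0xE = 0x6.
C[4]: E(K, 0x6) = 0x7; 0x2 ⊕ 0x7 = 0x5.

C[1] = 0xD, C[2] = 0xD, C[3] = 0x6, C[4] = 0x5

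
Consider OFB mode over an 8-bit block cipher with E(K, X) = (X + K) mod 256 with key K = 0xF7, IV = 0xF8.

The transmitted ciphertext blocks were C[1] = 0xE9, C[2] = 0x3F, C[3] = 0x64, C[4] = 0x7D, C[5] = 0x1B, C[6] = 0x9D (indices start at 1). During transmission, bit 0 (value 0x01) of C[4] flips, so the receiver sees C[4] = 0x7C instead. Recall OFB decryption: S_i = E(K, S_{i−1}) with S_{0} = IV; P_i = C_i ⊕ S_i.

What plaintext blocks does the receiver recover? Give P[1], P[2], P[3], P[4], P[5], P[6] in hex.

Only C[4] changed, to 0x7C. In OFB, a change in C_i flips the same bit in P_i only; the keystream is unaffected. Decrypting the received ciphertext:
P[1]: S = E(K, 0xF8) = 0xEF; 0xE9 ⊕ 0xEF = 0x06.
P[2]: S = E(K, 0xEF) = 0xE6; 0x3F ⊕ 0xE6 = 0xD9.
P[3]: S = E(K, 0xE6) = 0xDD; 0x64 ⊕ 0xDD = 0xB9.
P[4]: S = E(K, 0xDD) = 0xD4; 0x7C ⊕ 0xD4 = 0xA8.
P[5]: S = E(K, 0xD4) = 0xCB; 0x1B ⊕ 0xCB = 0xD0.
P[6]: S = E(K, 0xCB) = 0xC2; 0x9D ⊕ 0xC2 = 0x5F.
Blocks that differ from the original plaintext: P[4].

P[1] = 0x06, P[2] = 0xD9, P[3] = 0xB9, P[4] = 0xA8, P[5] = 0xD0, P[6] = 0x5F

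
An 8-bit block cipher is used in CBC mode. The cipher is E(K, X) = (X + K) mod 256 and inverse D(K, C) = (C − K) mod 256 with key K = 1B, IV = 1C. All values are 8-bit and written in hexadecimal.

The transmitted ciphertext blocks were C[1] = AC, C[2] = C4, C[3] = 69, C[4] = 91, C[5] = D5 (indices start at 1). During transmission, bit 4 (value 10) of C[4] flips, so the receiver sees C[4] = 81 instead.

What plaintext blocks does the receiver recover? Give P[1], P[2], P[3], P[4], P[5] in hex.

P[1] = 8D, P[2] = 05, P[3] = 8A, P[4] = 0F, P[5] = 3B

CBC decryption: P_i = D(K, C_i) ⊕ C_{i−1}, with C_{0} = IV.
Only C[4] changed, to 81. In CBC, a change in C_i garbles P_i and flips the same bit in P_{i+1}. Decrypting the received ciphertext:
P[1]: D(K, AC) = 91; 91 ⊕ 1C = 8D.
P[2]: D(K, C4) = A9; A9 ⊕ AC = 05.
P[3]: D(K, 69) = 4E; 4E ⊕ C4 = 8A.
P[4]: D(K, 81) = 66; 66 ⊕ 69 = 0F.
P[5]: D(K, D5) = BA; BA ⊕ 81 = 3B.
Blocks that differ from the original plaintext: P[4], P[5].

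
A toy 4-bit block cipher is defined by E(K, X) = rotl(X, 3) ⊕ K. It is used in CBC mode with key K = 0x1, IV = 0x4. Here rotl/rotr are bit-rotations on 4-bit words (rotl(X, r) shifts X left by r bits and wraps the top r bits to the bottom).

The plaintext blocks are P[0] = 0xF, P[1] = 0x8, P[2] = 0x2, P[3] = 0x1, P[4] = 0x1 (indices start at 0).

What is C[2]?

C[2] = 0x9

CBC encryption: C_i = E(K, P_i ⊕ C_{i−1}), with C_{−1} = IV.
C[0]: P[0] ⊕ 0x4 = 0xB; E(K, 0xB) = 0xC.
C[1]: P[1] ⊕ 0xC = 0x4; E(K, 0x4) = 0x3.
C[2]: P[2] ⊕ 0x3 = 0x1; E(K, 0x1) = 0x9.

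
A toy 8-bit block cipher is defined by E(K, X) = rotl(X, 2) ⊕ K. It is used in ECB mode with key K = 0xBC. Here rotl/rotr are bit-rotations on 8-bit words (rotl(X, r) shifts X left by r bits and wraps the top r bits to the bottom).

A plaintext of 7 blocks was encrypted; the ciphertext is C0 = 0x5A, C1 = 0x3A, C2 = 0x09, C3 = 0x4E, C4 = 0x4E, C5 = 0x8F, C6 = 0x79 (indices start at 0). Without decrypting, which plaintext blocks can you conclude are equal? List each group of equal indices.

ECB encrypts each block independently with the same key, so equal ciphertext blocks imply equal plaintext blocks.
C3 = C4 = 0x4E, so P3 = P4.

P3 = P4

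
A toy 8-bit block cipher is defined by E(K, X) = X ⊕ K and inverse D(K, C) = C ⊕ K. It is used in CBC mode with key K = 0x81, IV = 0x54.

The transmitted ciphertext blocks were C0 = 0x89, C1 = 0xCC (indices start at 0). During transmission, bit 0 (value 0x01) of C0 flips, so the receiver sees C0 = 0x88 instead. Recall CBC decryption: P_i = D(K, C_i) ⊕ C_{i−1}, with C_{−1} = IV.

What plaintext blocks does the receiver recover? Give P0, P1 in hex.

P0 = 0x5D, P1 = 0xC5

Only C0 changed, to 0x88. In CBC, a change in C_i garbles P_i and flips the same bit in P_{i+1}. Decrypting the received ciphertext:
P0: D(K, 0x88) = 0x09; 0x09 ⊕ 0x54 = 0x5D.
P1: D(K, 0xCC) = 0x4D; 0x4D ⊕ 0x88 = 0xC5.
Blocks that differ from the original plaintext: P0, P1.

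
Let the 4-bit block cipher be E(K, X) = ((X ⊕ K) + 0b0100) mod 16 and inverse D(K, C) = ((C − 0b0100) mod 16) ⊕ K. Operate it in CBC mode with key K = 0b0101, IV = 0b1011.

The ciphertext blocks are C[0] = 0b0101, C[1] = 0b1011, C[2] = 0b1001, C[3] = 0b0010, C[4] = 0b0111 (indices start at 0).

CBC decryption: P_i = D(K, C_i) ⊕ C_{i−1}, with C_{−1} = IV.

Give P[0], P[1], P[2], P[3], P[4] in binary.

P[0]: D(K, 0b0101) = 0b0100; 0b0100 ⊕ 0b1011 = 0b1111.
P[1]: D(K, 0b1011) = 0b0010; 0b0010 ⊕ 0b0101 = 0b0111.
P[2]: D(K, 0b1001) = 0b0000; 0b0000 ⊕ 0b1011 = 0b1011.
P[3]: D(K, 0b0010) = 0b1011; 0b1011 ⊕ 0b1001 = 0b0010.
P[4]: D(K, 0b0111) = 0b0110; 0b0110 ⊕ 0b0010 = 0b0100.

P[0] = 0b1111, P[1] = 0b0111, P[2] = 0b1011, P[3] = 0b0010, P[4] = 0b0100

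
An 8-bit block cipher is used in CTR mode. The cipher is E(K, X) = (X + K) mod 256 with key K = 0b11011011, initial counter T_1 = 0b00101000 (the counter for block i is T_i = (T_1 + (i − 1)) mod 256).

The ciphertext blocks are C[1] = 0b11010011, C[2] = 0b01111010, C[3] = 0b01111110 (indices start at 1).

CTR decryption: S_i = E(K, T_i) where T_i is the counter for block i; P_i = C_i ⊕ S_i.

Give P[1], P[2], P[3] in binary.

P[1]: T = 0b00101000, S = E(K, T) = 0b00000011; 0b11010011 ⊕ 0b00000011 = 0b11010000.
P[2]: T = 0b00101001, S = E(K, T) = 0b00000100; 0b01111010 ⊕ 0b00000100 = 0b01111110.
P[3]: T = 0b00101010, S = E(K, T) = 0b00000101; 0b01111110 ⊕ 0b00000101 = 0b01111011.

P[1] = 0b11010000, P[2] = 0b01111110, P[3] = 0b01111011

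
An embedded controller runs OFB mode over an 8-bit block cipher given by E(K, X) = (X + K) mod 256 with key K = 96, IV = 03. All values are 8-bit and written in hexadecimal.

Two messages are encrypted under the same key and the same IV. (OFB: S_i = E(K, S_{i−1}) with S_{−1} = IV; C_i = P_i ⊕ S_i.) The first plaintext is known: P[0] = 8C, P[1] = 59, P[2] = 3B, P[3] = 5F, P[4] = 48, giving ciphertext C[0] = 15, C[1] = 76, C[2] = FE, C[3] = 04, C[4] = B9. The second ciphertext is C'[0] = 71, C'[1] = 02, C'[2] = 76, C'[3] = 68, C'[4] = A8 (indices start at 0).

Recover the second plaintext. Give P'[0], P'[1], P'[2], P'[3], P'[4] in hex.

In OFB with a reused IV, both messages share the same keystream S_i, so C_i ⊕ C'_i = P_i ⊕ P'_i and thus P'_i = P_i ⊕ C_i ⊕ C'_i.
P'[0]: 8C ⊕ 15 ⊕ 71 = E8.
P'[1]: 59 ⊕ 76 ⊕ 02 = 2D.
P'[2]: 3B ⊕ FE ⊕ 76 = B3.
P'[3]: 5F ⊕ 04 ⊕ 68 = 33.
P'[4]: 48 ⊕ B9 ⊕ A8 = 59.

P'[0] = E8, P'[1] = 2D, P'[2] = B3, P'[3] = 33, P'[4] = 59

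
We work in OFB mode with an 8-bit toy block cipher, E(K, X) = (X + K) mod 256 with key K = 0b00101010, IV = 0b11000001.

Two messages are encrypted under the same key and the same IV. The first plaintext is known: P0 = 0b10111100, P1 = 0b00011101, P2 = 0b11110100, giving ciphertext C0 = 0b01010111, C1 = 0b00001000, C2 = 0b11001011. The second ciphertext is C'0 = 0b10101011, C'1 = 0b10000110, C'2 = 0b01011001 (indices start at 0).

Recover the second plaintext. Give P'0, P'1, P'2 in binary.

P'0 = 0b01000000, P'1 = 0b10010011, P'2 = 0b01100110

In OFB with a reused IV, both messages share the same keystream S_i, so C_i ⊕ C'_i = P_i ⊕ P'_i and thus P'_i = P_i ⊕ C_i ⊕ C'_i.
P'0: 0b10111100 ⊕ 0b01010111 ⊕ 0b10101011 = 0b01000000.
P'1: 0b00011101 ⊕ 0b00001000 ⊕ 0b10000110 = 0b10010011.
P'2: 0b11110100 ⊕ 0b11001011 ⊕ 0b01011001 = 0b01100110.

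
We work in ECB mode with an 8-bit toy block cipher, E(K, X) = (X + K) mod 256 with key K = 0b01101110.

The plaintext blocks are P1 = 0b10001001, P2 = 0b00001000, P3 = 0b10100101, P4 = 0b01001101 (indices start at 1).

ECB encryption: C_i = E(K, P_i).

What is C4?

C4: E(K, 0b01001101) = 0b10111011.

C4 = 0b10111011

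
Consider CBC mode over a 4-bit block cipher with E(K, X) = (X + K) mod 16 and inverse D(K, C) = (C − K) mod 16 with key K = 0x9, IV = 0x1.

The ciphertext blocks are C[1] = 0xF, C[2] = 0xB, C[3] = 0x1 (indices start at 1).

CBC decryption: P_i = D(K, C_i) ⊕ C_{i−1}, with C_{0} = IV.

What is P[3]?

P[3] = 0x3

P[3]: D(K, 0x1) = 0x8; 0x8 ⊕ 0xB = 0x3.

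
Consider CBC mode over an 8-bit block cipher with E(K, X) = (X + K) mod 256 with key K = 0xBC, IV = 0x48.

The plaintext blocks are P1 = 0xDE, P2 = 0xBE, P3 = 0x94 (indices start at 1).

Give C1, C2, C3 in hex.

C1 = 0x52, C2 = 0xA8, C3 = 0xF8

CBC encryption: C_i = E(K, P_i ⊕ C_{i−1}), with C_{0} = IV.
C1: P1 ⊕ 0x48 = 0x96; E(K, 0x96) = 0x52.
C2: P2 ⊕ 0x52 = 0xEC; E(K, 0xEC) = 0xA8.
C3: P3 ⊕ 0xA8 = 0x3C; E(K, 0x3C) = 0xF8.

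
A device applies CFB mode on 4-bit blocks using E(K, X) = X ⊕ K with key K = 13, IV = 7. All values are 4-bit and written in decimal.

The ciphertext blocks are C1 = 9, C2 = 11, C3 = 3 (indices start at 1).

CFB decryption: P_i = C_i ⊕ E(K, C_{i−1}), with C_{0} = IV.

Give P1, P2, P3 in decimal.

P1: E(K, 7) = 10; 9 ⊕ 10 = 3.
P2: E(K, 9) = 4; 11 ⊕ 4 = 15.
P3: E(K, 11) = 6; 3 ⊕ 6 = 5.

P1 = 3, P2 = 15, P3 = 5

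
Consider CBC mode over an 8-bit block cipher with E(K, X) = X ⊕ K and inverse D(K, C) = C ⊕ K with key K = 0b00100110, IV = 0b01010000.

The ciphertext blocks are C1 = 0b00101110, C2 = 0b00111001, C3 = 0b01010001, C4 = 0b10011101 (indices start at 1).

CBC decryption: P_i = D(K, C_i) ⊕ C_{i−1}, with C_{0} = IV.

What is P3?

P3: D(K, 0b01010001) = 0b01110111; 0b01110111 ⊕ 0b00111001 = 0b01001110.

P3 = 0b01001110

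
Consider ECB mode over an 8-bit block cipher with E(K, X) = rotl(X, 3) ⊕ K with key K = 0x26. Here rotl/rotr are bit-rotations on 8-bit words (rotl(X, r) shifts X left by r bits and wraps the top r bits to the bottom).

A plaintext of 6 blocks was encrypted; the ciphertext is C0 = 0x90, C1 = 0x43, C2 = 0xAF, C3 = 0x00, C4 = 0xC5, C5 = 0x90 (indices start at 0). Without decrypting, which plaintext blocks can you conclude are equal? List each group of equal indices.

ECB encrypts each block independently with the same key, so equal ciphertext blocks imply equal plaintext blocks.
C0 = C5 = 0x90, so P0 = P5.

P0 = P5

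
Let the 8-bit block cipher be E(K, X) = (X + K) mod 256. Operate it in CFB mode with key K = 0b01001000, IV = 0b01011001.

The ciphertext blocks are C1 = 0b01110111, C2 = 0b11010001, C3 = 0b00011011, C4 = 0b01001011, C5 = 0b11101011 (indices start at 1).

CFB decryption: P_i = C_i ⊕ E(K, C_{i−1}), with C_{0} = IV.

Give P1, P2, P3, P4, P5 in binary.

P1 = 0b11010110, P2 = 0b01101110, P3 = 0b00000010, P4 = 0b00101000, P5 = 0b01111000

P1: E(K, 0b01011001) = 0b10100001; 0b01110111 ⊕ 0b10100001 = 0b11010110.
P2: E(K, 0b01110111) = 0b10111111; 0b11010001 ⊕ 0b10111111 = 0b01101110.
P3: E(K, 0b11010001) = 0b00011001; 0b00011011 ⊕ 0b00011001 = 0b00000010.
P4: E(K, 0b00011011) = 0b01100011; 0b01001011 ⊕ 0b01100011 = 0b00101000.
P5: E(K, 0b01001011) = 0b10010011; 0b11101011 ⊕ 0b10010011 = 0b01111000.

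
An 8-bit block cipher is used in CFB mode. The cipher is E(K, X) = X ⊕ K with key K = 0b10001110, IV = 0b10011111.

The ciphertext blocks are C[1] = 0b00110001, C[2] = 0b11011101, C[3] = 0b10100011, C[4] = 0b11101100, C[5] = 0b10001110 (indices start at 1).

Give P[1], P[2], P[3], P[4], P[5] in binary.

CFB decryption: P_i = C_i ⊕ E(K, C_{i−1}), with C_{0} = IV.
P[1]: E(K, 0b10011111) = 0b00010001; 0b00110001 ⊕ 0b00010001 = 0b00100000.
P[2]: E(K, 0b00110001) = 0b10111111; 0b11011101 ⊕ 0b10111111 = 0b01100010.
P[3]: E(K, 0b11011101) = 0b01010011; 0b10100011 ⊕ 0b01010011 = 0b11110000.
P[4]: E(K, 0b10100011) = 0b00101101; 0b11101100 ⊕ 0b00101101 = 0b11000001.
P[5]: E(K, 0b11101100) = 0b01100010; 0b10001110 ⊕ 0b01100010 = 0b11101100.

P[1] = 0b00100000, P[2] = 0b01100010, P[3] = 0b11110000, P[4] = 0b11000001, P[5] = 0b11101100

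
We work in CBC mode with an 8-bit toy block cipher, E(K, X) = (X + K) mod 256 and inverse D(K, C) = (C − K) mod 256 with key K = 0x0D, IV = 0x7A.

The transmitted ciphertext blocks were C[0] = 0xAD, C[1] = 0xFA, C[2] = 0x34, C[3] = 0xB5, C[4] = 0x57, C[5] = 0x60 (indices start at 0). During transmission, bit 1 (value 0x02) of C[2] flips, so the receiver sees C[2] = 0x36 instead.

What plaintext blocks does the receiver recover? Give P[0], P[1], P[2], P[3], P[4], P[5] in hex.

P[0] = 0xDA, P[1] = 0x40, P[2] = 0xD3, P[3] = 0x9E, P[4] = 0xFF, P[5] = 0x04

CBC decryption: P_i = D(K, C_i) ⊕ C_{i−1}, with C_{−1} = IV.
Only C[2] changed, to 0x36. In CBC, a change in C_i garbles P_i and flips the same bit in P_{i+1}. Decrypting the received ciphertext:
P[0]: D(K, 0xAD) = 0xA0; 0xA0 ⊕ 0x7A = 0xDA.
P[1]: D(K, 0xFA) = 0xED; 0xED ⊕ 0xAD = 0x40.
P[2]: D(K, 0x36) = 0x29; 0x29 ⊕ 0xFA = 0xD3.
P[3]: D(K, 0xB5) = 0xA8; 0xA8 ⊕ 0x36 = 0x9E.
P[4]: D(K, 0x57) = 0x4A; 0x4A ⊕ 0xB5 = 0xFF.
P[5]: D(K, 0x60) = 0x53; 0x53 ⊕ 0x57 = 0x04.
Blocks that differ from the original plaintext: P[2], P[3].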